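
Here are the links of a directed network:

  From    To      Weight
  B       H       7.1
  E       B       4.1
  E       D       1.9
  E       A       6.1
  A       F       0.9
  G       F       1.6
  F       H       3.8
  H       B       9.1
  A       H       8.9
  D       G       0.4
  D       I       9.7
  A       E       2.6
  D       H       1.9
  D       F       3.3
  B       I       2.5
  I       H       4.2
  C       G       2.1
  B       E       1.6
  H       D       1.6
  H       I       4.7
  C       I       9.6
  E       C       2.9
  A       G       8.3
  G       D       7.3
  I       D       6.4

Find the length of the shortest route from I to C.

17.8

Candidate routes:
I - D - H - B - E - C: 6.4+1.9+9.1+1.6+2.9 = 21.9
I - H - B - E - C: 4.2+9.1+1.6+2.9 = 17.8
I - D - G - F - H - B - E - C: 6.4+0.4+1.6+3.8+9.1+1.6+2.9 = 25.8
The minimum is 17.8 via I - H - B - E - C.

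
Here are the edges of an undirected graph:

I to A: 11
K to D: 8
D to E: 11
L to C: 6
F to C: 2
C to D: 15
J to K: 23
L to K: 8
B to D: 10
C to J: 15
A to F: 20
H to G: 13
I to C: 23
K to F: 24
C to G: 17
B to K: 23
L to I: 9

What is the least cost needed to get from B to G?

Candidate routes:
B–D–K–L–C–G: 10+8+8+6+17 = 49
B–D–C–G: 10+15+17 = 42
Cheapest is B–D–C–G at 42.

42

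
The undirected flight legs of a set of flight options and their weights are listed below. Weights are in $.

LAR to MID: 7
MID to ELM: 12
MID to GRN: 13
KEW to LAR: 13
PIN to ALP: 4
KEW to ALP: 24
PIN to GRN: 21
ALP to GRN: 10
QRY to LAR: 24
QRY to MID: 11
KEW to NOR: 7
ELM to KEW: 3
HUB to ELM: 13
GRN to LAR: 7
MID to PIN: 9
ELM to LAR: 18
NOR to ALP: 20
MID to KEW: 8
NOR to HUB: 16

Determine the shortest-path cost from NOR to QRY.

$26

Running Dijkstra from NOR:
NOR: 0
KEW: 7  (via NOR)
ELM: 10  (via KEW)
MID: 15  (via KEW)
HUB: 16  (via NOR)
LAR: 20  (via KEW)
ALP: 20  (via NOR)
PIN: 24  (via MID)
QRY: 26  (via MID)
Shortest route: NOR → KEW → MID → QRY = $26.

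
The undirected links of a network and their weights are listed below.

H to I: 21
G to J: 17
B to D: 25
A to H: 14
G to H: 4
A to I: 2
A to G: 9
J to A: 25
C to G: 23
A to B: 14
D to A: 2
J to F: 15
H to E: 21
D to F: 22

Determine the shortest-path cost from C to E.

48

Settle nodes by increasing distance from C:
C: 0
G: 23  (via C)
H: 27  (via G)
A: 32  (via G)
D: 34  (via A)
I: 34  (via A)
J: 40  (via G)
B: 46  (via A)
E: 48  (via H)
Shortest route: C–G–H–E = 48.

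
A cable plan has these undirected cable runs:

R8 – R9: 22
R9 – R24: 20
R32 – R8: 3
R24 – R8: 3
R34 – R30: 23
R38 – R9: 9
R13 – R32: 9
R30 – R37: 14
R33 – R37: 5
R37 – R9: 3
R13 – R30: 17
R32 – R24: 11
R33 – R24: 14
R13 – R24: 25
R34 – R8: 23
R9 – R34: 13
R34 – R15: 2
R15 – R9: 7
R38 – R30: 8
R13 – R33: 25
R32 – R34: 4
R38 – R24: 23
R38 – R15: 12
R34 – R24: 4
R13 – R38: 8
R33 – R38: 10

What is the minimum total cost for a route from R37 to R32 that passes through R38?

29

Best R37 to R38: R37 → R9 → R38 costing 12
Best R38 to R32: R38 → R13 → R32 costing 17
Total via R38: 12 + 17 = 29.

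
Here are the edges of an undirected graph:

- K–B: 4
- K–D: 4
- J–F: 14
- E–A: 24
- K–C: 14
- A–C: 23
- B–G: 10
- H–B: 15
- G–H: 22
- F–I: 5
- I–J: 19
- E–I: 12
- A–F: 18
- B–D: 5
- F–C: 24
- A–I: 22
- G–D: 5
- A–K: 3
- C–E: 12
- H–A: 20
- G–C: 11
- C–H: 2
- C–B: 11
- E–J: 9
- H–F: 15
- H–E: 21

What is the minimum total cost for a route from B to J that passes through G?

42

Best B to G: B–G costing 10
Best G to J: G–C–E–J costing 32
Total via G: 10 + 32 = 42.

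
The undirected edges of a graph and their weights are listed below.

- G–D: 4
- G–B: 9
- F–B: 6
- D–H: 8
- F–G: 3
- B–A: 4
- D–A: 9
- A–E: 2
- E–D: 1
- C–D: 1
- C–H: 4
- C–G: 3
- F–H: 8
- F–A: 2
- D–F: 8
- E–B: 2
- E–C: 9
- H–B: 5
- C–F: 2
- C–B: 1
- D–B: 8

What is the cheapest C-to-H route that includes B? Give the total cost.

Shortest C→B: C–B = 1
Shortest B→H: B–H = 5
Total via B: 1 + 5 = 6.

6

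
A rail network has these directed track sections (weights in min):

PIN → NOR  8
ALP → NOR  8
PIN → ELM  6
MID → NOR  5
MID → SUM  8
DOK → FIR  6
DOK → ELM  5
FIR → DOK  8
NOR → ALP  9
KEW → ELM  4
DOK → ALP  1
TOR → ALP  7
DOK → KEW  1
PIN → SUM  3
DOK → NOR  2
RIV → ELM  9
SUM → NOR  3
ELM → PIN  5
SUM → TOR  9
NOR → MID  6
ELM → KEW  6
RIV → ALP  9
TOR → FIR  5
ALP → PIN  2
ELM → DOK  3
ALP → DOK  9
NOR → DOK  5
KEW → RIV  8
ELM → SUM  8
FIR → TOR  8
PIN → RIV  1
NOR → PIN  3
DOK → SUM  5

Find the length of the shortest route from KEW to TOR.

21 min

Running Dijkstra from KEW:
KEW: 0
ELM: 4  (via KEW)
DOK: 7  (via ELM)
RIV: 8  (via KEW)
ALP: 8  (via DOK)
PIN: 9  (via ELM)
NOR: 9  (via DOK)
SUM: 12  (via ELM)
FIR: 13  (via DOK)
MID: 15  (via NOR)
TOR: 21  (via SUM)
Shortest route: KEW–ELM–SUM–TOR = 21 min.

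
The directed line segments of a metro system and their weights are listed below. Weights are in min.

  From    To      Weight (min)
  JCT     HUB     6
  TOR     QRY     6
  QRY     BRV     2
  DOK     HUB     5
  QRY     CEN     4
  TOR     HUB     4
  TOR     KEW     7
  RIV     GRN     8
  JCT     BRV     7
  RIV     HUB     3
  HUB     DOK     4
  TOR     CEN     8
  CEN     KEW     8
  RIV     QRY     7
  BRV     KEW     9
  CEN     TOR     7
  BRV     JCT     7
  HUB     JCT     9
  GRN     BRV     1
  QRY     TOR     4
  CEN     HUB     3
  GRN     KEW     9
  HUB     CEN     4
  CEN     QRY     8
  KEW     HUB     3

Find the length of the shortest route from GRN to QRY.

24 min

Candidate routes:
GRN - BRV - KEW - HUB - CEN - QRY: 1+9+3+4+8 = 25
GRN - KEW - HUB - CEN - QRY: 9+3+4+8 = 24
The minimum is 24 min via GRN - KEW - HUB - CEN - QRY.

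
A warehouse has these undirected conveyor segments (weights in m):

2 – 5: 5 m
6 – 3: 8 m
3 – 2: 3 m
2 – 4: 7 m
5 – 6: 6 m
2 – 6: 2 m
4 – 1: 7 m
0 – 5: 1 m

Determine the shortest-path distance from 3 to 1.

17 m

Settle nodes by increasing distance from 3:
3: 0
2: 3  (via 3)
6: 5  (via 2)
5: 8  (via 2)
0: 9  (via 5)
4: 10  (via 2)
1: 17  (via 4)
Shortest route: 3–2–4–1 = 17 m.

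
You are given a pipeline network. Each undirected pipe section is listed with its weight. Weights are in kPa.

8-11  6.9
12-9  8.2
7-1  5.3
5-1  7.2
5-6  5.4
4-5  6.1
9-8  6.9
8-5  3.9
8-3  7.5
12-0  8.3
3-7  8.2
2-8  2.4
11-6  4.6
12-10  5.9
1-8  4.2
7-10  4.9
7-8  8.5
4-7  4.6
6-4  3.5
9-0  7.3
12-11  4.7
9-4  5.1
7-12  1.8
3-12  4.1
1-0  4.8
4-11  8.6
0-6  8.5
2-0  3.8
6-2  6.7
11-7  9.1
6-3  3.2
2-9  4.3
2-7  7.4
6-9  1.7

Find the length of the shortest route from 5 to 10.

15.6 kPa

Shortest distances from 5:
5: 0
8: 3.9  (via 5)
6: 5.4  (via 5)
4: 6.1  (via 5)
2: 6.3  (via 8)
9: 7.1  (via 6)
1: 7.2  (via 5)
3: 8.6  (via 6)
11: 10  (via 6)
0: 10.1  (via 2)
7: 10.7  (via 4)
12: 12.5  (via 7)
10: 15.6  (via 7)
Shortest route: 5 → 4 → 7 → 10 = 15.6 kPa.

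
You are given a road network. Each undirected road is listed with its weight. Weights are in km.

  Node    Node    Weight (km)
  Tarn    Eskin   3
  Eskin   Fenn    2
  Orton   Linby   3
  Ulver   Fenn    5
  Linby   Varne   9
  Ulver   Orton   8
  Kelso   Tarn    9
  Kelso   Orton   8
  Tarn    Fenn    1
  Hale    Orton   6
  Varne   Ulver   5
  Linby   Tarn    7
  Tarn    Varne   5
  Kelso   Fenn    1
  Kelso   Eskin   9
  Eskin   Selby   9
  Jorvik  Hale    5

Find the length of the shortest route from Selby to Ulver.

16 km

Running Dijkstra from Selby:
Selby: 0
Eskin: 9  (via Selby)
Fenn: 11  (via Eskin)
Tarn: 12  (via Eskin)
Kelso: 12  (via Fenn)
Ulver: 16  (via Fenn)
Shortest route: Selby–Eskin–Fenn–Ulver = 16 km.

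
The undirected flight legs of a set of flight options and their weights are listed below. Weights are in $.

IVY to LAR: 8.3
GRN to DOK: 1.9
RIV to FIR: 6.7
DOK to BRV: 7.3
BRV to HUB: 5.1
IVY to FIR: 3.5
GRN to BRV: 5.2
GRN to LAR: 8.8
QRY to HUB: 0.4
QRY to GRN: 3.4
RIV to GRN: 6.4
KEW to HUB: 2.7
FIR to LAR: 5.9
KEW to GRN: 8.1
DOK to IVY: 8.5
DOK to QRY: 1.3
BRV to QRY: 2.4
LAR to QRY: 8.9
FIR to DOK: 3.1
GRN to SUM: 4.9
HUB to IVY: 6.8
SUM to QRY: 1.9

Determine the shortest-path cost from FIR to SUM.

Settle nodes by increasing distance from FIR:
FIR: 0
DOK: 3.1  (via FIR)
IVY: 3.5  (via FIR)
QRY: 4.4  (via DOK)
HUB: 4.8  (via QRY)
GRN: 5  (via DOK)
LAR: 5.9  (via FIR)
SUM: 6.3  (via QRY)
Shortest route: FIR → DOK → QRY → SUM = $6.3.

$6.3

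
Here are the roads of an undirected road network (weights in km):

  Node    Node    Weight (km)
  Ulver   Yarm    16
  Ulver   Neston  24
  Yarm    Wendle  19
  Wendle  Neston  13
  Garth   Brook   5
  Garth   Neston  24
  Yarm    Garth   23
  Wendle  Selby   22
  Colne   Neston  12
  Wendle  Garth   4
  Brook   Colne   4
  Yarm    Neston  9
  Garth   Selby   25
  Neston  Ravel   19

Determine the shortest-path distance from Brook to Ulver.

Settle nodes by increasing distance from Brook:
Brook: 0
Colne: 4  (via Brook)
Garth: 5  (via Brook)
Wendle: 9  (via Garth)
Neston: 16  (via Colne)
Yarm: 25  (via Neston)
Selby: 30  (via Garth)
Ravel: 35  (via Neston)
Ulver: 40  (via Neston)
Shortest route: Brook–Colne–Neston–Ulver = 40 km.

40 km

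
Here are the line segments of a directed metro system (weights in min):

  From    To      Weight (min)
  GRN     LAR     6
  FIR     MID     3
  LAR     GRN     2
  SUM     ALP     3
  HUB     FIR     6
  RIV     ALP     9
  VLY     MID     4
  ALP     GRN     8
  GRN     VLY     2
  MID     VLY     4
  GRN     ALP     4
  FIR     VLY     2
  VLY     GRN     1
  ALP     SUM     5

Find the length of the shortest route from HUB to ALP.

13 min

Candidate routes:
HUB → FIR → VLY → GRN → ALP: 6+2+1+4 = 13
HUB → FIR → MID → VLY → GRN → ALP: 6+3+4+1+4 = 18
The minimum is 13 min via HUB → FIR → VLY → GRN → ALP.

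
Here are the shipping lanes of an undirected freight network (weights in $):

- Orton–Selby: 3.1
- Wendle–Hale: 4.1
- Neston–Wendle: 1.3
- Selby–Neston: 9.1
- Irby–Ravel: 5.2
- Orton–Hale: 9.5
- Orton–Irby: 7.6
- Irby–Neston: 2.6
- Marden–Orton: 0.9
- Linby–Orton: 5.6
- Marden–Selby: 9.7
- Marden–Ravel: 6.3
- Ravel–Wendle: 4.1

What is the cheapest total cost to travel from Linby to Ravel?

$12.8

Shortest distances from Linby:
Linby: 0
Orton: 5.6  (via Linby)
Marden: 6.5  (via Orton)
Selby: 8.7  (via Orton)
Ravel: 12.8  (via Marden)
Shortest route: Linby → Orton → Marden → Ravel = $12.8.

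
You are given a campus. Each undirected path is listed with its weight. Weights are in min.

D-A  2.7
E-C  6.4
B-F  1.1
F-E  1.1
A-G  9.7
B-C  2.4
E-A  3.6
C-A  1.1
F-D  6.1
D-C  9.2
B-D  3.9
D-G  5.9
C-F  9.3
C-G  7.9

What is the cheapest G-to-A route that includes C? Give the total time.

9 min

Best G to C: G → C costing 7.9
Shortest C→A: C → A = 1.1
Total via C: 7.9 + 1.1 = 9 min.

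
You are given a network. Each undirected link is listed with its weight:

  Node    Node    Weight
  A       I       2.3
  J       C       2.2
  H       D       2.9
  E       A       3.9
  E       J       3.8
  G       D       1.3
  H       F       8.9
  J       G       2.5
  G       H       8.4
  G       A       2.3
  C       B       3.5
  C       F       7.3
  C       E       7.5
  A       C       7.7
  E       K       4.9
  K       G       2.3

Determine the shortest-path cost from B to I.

12.8

Running Dijkstra from B:
B: 0
C: 3.5  (via B)
J: 5.7  (via C)
G: 8.2  (via J)
D: 9.5  (via G)
E: 9.5  (via J)
A: 10.5  (via G)
K: 10.5  (via G)
F: 10.8  (via C)
H: 12.4  (via D)
I: 12.8  (via A)
Shortest route: B–C–J–G–A–I = 12.8.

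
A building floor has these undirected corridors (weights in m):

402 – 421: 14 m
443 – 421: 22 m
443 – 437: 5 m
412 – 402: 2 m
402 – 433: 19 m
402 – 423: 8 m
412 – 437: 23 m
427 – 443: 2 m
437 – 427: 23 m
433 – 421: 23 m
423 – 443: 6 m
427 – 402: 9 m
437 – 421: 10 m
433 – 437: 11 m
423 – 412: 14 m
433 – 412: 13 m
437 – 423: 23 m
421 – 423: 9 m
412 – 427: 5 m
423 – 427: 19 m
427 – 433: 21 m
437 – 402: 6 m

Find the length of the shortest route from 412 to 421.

16 m

Running Dijkstra from 412:
412: 0
402: 2  (via 412)
427: 5  (via 412)
443: 7  (via 427)
437: 8  (via 402)
423: 10  (via 402)
433: 13  (via 412)
421: 16  (via 402)
Shortest route: 412 → 402 → 421 = 16 m.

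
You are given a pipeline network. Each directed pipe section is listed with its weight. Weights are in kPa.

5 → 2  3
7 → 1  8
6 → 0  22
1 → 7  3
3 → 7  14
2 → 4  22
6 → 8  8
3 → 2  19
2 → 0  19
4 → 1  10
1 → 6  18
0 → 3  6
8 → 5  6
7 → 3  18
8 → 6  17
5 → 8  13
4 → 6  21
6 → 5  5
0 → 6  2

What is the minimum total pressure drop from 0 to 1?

28 kPa

Candidate routes:
0–3–7–1: 6+14+8 = 28
0–6–5–2–4–1: 2+5+3+22+10 = 42
The minimum is 28 kPa via 0–3–7–1.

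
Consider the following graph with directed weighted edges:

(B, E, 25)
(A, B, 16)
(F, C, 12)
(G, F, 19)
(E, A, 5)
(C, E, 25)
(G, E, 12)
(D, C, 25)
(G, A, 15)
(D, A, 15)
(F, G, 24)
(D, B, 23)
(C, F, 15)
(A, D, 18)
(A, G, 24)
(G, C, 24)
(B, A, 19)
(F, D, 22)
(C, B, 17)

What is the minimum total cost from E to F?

Shortest distances from E:
E: 0
A: 5  (via E)
B: 21  (via A)
D: 23  (via A)
G: 29  (via A)
C: 48  (via D)
F: 48  (via G)
Shortest route: E → A → G → F = 48.

48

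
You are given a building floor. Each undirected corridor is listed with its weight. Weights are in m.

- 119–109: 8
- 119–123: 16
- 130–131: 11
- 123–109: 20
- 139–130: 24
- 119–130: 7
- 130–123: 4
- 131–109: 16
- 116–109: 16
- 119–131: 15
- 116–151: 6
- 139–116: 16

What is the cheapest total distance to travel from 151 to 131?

38 m

Running Dijkstra from 151:
151: 0
116: 6  (via 151)
139: 22  (via 116)
109: 22  (via 116)
119: 30  (via 109)
130: 37  (via 119)
131: 38  (via 109)
Shortest route: 151–116–109–131 = 38 m.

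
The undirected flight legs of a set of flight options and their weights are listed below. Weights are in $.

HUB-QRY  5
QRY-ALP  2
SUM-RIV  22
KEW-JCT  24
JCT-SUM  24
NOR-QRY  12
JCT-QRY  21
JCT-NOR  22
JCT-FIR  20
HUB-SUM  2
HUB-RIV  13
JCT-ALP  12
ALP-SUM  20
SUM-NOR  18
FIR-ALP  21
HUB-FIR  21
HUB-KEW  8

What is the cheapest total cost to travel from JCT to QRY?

$14

Enumerating some paths:
JCT - QRY: 21 = 21
JCT - NOR - QRY: 22+12 = 34
JCT - SUM - HUB - QRY: 24+2+5 = 31
JCT - ALP - QRY: 12+2 = 14
The minimum is $14 via JCT - ALP - QRY.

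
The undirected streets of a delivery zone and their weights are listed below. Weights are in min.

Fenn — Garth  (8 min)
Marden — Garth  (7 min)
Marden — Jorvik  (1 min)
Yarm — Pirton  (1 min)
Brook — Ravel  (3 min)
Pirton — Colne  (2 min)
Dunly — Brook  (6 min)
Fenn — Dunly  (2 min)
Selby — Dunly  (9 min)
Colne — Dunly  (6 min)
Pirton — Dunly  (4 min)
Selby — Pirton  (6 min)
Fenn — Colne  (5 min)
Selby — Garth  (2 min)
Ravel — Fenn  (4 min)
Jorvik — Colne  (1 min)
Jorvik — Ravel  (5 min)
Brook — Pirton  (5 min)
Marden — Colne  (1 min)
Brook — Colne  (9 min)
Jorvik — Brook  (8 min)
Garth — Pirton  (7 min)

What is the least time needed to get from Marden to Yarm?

Shortest distances from Marden:
Marden: 0
Jorvik: 1  (via Marden)
Colne: 1  (via Marden)
Pirton: 3  (via Colne)
Yarm: 4  (via Pirton)
Shortest route: Marden → Colne → Pirton → Yarm = 4 min.

4 min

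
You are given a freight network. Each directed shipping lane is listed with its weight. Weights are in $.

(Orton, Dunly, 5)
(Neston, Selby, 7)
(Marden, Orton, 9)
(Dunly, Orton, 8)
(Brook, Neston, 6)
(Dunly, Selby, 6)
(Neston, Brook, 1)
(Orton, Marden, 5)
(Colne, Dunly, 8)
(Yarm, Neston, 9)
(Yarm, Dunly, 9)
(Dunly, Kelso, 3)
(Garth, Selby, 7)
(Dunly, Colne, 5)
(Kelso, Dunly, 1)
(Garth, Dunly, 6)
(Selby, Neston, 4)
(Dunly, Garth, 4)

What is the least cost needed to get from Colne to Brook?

$19

Running Dijkstra from Colne:
Colne: 0
Dunly: 8  (via Colne)
Kelso: 11  (via Dunly)
Garth: 12  (via Dunly)
Selby: 14  (via Dunly)
Orton: 16  (via Dunly)
Neston: 18  (via Selby)
Brook: 19  (via Neston)
Shortest route: Colne → Dunly → Selby → Neston → Brook = $19.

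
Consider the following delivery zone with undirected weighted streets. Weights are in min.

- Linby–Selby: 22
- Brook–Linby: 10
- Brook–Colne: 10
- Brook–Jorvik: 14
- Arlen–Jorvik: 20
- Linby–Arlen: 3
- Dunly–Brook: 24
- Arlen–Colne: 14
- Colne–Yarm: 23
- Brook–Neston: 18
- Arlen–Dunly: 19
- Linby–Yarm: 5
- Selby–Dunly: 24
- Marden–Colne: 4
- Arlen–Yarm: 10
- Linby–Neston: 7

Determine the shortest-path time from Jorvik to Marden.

Compare a few routes:
Jorvik - Brook - Colne - Marden: 14+10+4 = 28
Jorvik - Arlen - Colne - Marden: 20+14+4 = 38
The minimum is 28 min via Jorvik - Brook - Colne - Marden.

28 min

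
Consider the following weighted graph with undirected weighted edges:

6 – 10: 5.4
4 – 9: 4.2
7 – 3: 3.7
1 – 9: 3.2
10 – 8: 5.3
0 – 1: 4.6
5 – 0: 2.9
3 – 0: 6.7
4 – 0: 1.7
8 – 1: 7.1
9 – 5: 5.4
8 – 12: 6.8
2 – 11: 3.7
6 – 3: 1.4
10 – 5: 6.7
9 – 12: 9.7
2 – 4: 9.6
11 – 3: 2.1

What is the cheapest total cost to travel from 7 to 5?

13.3

Candidate routes:
7–3–6–10–5: 3.7+1.4+5.4+6.7 = 17.2
7–3–0–5: 3.7+6.7+2.9 = 13.3
Cheapest is 7–3–0–5 at 13.3.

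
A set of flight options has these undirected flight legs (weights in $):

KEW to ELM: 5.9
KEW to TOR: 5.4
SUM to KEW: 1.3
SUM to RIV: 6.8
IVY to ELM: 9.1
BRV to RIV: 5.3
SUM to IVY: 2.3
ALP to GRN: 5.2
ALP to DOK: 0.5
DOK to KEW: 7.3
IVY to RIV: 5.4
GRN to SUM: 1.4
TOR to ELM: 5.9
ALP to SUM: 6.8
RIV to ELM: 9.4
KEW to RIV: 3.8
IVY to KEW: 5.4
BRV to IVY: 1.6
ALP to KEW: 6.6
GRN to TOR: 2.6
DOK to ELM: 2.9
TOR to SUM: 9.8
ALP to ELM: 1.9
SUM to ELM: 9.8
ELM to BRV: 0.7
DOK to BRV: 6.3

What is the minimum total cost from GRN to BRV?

Running Dijkstra from GRN:
GRN: 0
SUM: 1.4  (via GRN)
TOR: 2.6  (via GRN)
KEW: 2.7  (via SUM)
IVY: 3.7  (via SUM)
ALP: 5.2  (via GRN)
BRV: 5.3  (via IVY)
Shortest route: GRN–SUM–IVY–BRV = $5.3.

$5.3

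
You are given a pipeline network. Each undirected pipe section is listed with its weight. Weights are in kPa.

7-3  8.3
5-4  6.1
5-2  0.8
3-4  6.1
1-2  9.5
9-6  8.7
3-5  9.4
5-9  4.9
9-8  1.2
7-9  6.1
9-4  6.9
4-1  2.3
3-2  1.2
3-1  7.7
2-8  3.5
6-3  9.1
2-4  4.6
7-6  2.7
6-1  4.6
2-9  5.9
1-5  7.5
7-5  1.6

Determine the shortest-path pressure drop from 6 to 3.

6.3 kPa

Candidate routes:
6 - 3: 9.1 = 9.1
6 - 1 - 3: 4.6+7.7 = 12.3
6 - 7 - 3: 2.7+8.3 = 11
6 - 7 - 5 - 2 - 3: 2.7+1.6+0.8+1.2 = 6.3
Cheapest is 6 - 7 - 5 - 2 - 3 at 6.3 kPa.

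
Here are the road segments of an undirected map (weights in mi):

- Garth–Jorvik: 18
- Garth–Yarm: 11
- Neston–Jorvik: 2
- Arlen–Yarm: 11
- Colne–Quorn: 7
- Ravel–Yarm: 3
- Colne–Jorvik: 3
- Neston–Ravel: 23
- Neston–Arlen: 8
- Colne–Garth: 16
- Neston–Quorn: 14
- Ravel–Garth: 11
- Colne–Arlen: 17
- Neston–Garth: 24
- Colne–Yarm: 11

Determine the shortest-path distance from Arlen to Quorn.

Shortest distances from Arlen:
Arlen: 0
Neston: 8  (via Arlen)
Jorvik: 10  (via Neston)
Yarm: 11  (via Arlen)
Colne: 13  (via Jorvik)
Ravel: 14  (via Yarm)
Quorn: 20  (via Colne)
Shortest route: Arlen → Neston → Jorvik → Colne → Quorn = 20 mi.

20 mi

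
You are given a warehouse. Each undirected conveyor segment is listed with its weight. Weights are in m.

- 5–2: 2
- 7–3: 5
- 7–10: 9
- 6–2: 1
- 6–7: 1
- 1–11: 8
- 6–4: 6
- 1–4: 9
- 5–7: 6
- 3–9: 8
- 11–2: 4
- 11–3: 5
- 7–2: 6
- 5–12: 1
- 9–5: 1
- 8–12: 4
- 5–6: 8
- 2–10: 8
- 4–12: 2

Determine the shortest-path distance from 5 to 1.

Running Dijkstra from 5:
5: 0
9: 1  (via 5)
12: 1  (via 5)
2: 2  (via 5)
4: 3  (via 12)
6: 3  (via 2)
7: 4  (via 6)
8: 5  (via 12)
11: 6  (via 2)
3: 9  (via 9)
10: 10  (via 2)
1: 12  (via 4)
Shortest route: 5 → 12 → 4 → 1 = 12 m.

12 m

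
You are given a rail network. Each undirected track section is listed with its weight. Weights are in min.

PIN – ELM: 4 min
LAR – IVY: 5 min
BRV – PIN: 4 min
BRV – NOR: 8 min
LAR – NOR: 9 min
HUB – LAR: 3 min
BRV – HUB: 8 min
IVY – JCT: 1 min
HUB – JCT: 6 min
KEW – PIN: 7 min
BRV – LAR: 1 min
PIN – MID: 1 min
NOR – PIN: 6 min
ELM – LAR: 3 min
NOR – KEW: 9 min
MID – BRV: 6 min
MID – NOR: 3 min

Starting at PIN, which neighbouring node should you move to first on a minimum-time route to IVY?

Candidate routes:
PIN → BRV → LAR → IVY: 4+1+5 = 10
PIN → ELM → LAR → IVY: 4+3+5 = 12
PIN → MID → BRV → LAR → IVY: 1+6+1+5 = 13
Cheapest is PIN → BRV → LAR → IVY at 10 min.
So from PIN the first move is to BRV.

BRV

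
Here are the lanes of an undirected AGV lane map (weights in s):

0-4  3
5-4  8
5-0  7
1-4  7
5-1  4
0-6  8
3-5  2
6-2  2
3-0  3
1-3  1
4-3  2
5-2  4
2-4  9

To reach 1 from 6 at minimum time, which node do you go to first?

2

Enumerating some paths:
6–2–5–3–1: 2+4+2+1 = 9
6–0–3–1: 8+3+1 = 12
6–2–5–1: 2+4+4 = 10
6–0–4–3–1: 8+3+2+1 = 14
Cheapest is 6–2–5–3–1 at 9 s.
So from 6 the first move is to 2.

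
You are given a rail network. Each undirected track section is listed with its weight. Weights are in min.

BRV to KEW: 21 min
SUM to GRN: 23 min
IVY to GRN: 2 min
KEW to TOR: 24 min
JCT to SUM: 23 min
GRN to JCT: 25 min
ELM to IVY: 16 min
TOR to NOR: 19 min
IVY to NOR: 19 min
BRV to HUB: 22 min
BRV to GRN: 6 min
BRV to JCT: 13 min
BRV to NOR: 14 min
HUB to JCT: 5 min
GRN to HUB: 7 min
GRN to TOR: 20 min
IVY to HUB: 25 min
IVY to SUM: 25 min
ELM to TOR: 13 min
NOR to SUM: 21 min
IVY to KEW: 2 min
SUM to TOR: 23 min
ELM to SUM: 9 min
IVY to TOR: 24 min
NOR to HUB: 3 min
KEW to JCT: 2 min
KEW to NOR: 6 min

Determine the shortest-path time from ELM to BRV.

24 min

Shortest distances from ELM:
ELM: 0
SUM: 9  (via ELM)
TOR: 13  (via ELM)
IVY: 16  (via ELM)
GRN: 18  (via IVY)
KEW: 18  (via IVY)
JCT: 20  (via KEW)
NOR: 24  (via KEW)
BRV: 24  (via GRN)
Shortest route: ELM–IVY–GRN–BRV = 24 min.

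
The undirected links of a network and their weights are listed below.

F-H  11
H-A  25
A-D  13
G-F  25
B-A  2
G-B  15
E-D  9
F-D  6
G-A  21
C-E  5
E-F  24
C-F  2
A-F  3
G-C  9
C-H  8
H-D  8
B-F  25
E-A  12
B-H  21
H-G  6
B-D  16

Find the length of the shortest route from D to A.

Shortest distances from D:
D: 0
F: 6  (via D)
C: 8  (via F)
H: 8  (via D)
A: 9  (via F)
Shortest route: D → F → A = 9.

9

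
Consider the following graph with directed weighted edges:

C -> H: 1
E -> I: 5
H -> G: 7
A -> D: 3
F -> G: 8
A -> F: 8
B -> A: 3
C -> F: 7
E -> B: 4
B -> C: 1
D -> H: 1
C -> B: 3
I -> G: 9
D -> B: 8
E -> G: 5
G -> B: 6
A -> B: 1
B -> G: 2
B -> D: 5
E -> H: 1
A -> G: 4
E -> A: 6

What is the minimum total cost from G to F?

Compare a few routes:
G–B–C–F: 6+1+7 = 14
G–B–A–F: 6+3+8 = 17
The minimum is 14 via G–B–C–F.

14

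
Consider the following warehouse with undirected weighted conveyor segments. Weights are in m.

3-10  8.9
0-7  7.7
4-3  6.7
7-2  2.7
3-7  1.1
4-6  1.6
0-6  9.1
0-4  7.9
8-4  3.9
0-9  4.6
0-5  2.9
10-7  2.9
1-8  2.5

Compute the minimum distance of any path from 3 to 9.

13.4 m

Candidate routes:
3–4–0–9: 6.7+7.9+4.6 = 19.2
3–7–0–9: 1.1+7.7+4.6 = 13.4
Cheapest is 3–7–0–9 at 13.4 m.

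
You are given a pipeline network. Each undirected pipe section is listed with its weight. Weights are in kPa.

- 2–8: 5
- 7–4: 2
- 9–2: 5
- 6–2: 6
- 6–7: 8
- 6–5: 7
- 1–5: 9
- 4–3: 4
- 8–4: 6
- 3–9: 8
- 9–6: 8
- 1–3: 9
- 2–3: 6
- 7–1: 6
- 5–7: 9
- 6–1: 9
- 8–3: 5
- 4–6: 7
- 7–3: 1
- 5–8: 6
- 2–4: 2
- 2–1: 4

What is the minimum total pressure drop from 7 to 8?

6 kPa

Enumerating some paths:
7 → 4 → 8: 2+6 = 8
7 → 3 → 8: 1+5 = 6
The minimum is 6 kPa via 7 → 3 → 8.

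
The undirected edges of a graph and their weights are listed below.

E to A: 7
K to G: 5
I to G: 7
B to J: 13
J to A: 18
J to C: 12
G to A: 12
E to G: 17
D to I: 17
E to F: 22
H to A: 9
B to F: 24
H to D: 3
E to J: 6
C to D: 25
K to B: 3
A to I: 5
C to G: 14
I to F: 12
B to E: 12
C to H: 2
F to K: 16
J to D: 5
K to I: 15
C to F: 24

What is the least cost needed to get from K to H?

Enumerating some paths:
K–B–J–D–H: 3+13+5+3 = 24
K–G–C–H: 5+14+2 = 21
K–G–A–H: 5+12+9 = 26
Cheapest is K–G–C–H at 21.

21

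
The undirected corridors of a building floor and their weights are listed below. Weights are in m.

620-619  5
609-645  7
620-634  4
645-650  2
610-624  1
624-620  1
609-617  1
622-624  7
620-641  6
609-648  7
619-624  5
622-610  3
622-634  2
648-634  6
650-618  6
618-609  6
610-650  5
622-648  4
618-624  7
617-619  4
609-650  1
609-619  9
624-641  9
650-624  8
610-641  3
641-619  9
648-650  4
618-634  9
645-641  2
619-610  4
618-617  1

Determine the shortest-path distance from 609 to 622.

Compare a few routes:
609–650–648–622: 1+4+4 = 9
609–648–622: 7+4 = 11
The minimum is 9 m via 609–650–648–622.

9 m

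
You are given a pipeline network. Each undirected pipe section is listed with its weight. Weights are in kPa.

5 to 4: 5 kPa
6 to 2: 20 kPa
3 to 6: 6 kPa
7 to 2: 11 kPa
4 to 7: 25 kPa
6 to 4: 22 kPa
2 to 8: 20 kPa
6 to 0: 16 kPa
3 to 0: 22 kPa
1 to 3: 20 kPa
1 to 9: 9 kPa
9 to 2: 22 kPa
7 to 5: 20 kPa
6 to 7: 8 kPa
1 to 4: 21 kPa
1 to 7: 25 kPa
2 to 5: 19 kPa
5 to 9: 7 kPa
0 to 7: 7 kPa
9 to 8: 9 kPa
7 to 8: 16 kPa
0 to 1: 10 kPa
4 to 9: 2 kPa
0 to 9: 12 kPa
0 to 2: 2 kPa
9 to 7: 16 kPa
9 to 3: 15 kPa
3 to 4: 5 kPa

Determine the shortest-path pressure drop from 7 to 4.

18 kPa

Compare a few routes:
7–6–3–4: 8+6+5 = 19
7–9–4: 16+2 = 18
Cheapest is 7–9–4 at 18 kPa.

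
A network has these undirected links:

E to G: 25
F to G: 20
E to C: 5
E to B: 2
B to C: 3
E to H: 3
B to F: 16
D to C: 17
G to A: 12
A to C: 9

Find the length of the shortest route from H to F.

21

Candidate routes:
H → E → G → F: 3+25+20 = 48
H → E → C → B → F: 3+5+3+16 = 27
H → E → B → F: 3+2+16 = 21
Cheapest is H → E → B → F at 21.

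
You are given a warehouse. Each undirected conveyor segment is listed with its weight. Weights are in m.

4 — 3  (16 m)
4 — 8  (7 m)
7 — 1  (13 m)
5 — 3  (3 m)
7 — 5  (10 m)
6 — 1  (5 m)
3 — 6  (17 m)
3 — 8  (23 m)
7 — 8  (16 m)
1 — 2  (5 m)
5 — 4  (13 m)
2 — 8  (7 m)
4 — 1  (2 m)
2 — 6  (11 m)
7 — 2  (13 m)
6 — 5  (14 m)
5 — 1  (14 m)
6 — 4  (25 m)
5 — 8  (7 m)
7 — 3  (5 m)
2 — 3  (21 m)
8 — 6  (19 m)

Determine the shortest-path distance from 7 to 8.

Shortest distances from 7:
7: 0
3: 5  (via 7)
5: 8  (via 3)
1: 13  (via 7)
2: 13  (via 7)
4: 15  (via 1)
8: 15  (via 5)
Shortest route: 7–3–5–8 = 15 m.

15 m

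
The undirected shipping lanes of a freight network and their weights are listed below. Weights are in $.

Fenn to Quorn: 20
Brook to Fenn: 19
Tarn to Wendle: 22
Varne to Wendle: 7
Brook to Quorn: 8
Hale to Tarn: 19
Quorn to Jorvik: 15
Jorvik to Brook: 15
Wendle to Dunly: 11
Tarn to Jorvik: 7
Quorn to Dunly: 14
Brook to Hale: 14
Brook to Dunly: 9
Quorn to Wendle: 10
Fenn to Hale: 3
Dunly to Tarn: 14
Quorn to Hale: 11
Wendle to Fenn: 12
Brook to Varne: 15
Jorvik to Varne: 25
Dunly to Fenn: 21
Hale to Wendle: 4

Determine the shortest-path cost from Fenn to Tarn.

Candidate routes:
Fenn–Hale–Wendle–Tarn: 3+4+22 = 29
Fenn–Hale–Tarn: 3+19 = 22
The minimum is $22 via Fenn–Hale–Tarn.

$22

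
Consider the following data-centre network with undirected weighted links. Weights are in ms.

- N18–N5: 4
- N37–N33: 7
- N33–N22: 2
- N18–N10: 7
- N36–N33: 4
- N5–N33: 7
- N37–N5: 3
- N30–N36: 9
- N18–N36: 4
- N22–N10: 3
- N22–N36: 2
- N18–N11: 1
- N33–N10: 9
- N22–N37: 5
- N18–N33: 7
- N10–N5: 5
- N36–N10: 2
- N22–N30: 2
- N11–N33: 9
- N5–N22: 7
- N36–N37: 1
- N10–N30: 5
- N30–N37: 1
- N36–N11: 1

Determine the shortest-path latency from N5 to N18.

4 ms

Candidate routes:
N5 - N37 - N36 - N11 - N18: 3+1+1+1 = 6
N5 - N18: 4 = 4
The minimum is 4 ms via N5 - N18.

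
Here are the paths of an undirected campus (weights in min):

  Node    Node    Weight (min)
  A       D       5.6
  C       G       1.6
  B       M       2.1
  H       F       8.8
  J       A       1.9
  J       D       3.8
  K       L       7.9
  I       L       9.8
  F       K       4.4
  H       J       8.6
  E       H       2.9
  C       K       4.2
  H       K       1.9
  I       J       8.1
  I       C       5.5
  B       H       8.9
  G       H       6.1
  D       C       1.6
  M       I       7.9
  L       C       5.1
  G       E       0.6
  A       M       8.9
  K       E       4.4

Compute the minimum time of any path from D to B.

Settle nodes by increasing distance from D:
D: 0
C: 1.6  (via D)
G: 3.2  (via C)
E: 3.8  (via G)
J: 3.8  (via D)
A: 5.6  (via D)
K: 5.8  (via C)
H: 6.7  (via E)
L: 6.7  (via C)
I: 7.1  (via C)
F: 10.2  (via K)
M: 14.5  (via A)
B: 15.6  (via H)
Shortest route: D → C → G → E → H → B = 15.6 min.

15.6 min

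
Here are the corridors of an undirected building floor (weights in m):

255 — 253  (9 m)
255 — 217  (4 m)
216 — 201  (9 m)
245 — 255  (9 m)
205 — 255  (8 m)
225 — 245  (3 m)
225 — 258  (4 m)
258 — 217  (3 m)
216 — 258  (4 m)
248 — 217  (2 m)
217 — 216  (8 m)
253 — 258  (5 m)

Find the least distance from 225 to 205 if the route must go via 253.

26 m

Shortest 225→253: 225 → 258 → 253 = 9
Best 253 to 205: 253 → 255 → 205 costing 17
Total via 253: 9 + 17 = 26 m.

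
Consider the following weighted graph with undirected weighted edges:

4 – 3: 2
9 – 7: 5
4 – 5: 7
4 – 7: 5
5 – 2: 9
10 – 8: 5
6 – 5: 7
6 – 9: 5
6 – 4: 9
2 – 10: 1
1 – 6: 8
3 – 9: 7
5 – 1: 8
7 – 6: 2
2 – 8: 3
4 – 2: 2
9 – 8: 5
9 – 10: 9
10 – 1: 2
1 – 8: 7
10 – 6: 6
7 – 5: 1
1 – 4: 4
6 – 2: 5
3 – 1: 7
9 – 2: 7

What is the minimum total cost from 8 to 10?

4

Enumerating some paths:
8 - 10: 5 = 5
8 - 2 - 10: 3+1 = 4
The minimum is 4 via 8 - 2 - 10.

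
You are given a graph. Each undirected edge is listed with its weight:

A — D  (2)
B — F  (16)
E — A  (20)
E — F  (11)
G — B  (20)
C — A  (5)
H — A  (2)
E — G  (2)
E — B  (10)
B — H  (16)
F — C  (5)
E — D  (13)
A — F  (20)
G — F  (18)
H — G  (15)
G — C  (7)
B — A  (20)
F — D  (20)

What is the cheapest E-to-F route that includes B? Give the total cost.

Best E to B: E → B costing 10
Shortest B→F: B → F = 16
Total via B: 10 + 16 = 26.

26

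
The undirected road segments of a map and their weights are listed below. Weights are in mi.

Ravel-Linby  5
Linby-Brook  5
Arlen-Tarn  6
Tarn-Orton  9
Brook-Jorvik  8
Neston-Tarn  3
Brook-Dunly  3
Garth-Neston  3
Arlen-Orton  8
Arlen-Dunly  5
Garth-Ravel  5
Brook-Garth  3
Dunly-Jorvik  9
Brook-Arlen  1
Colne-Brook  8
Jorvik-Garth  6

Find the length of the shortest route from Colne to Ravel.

Enumerating some paths:
Colne → Brook → Linby → Ravel: 8+5+5 = 18
Colne → Brook → Garth → Ravel: 8+3+5 = 16
Colne → Brook → Arlen → Tarn → Neston → Garth → Ravel: 8+1+6+3+3+5 = 26
Colne → Brook → Jorvik → Garth → Ravel: 8+8+6+5 = 27
Cheapest is Colne → Brook → Garth → Ravel at 16 mi.

16 mi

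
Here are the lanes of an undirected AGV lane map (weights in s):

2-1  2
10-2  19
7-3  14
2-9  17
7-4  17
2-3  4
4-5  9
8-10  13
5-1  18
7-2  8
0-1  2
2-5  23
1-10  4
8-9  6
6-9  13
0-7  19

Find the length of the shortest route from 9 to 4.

Running Dijkstra from 9:
9: 0
8: 6  (via 9)
6: 13  (via 9)
2: 17  (via 9)
1: 19  (via 2)
10: 19  (via 8)
0: 21  (via 1)
3: 21  (via 2)
7: 25  (via 2)
5: 37  (via 1)
4: 42  (via 7)
Shortest route: 9 → 2 → 7 → 4 = 42 s.

42 s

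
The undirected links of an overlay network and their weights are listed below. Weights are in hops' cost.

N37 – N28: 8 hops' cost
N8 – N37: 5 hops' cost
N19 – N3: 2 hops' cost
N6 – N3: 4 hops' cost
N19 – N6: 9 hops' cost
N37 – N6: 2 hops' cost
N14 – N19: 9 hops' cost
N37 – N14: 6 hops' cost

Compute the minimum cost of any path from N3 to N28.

14 hops' cost

Running Dijkstra from N3:
N3: 0
N19: 2  (via N3)
N6: 4  (via N3)
N37: 6  (via N6)
N14: 11  (via N19)
N8: 11  (via N37)
N28: 14  (via N37)
Shortest route: N3–N6–N37–N28 = 14 hops' cost.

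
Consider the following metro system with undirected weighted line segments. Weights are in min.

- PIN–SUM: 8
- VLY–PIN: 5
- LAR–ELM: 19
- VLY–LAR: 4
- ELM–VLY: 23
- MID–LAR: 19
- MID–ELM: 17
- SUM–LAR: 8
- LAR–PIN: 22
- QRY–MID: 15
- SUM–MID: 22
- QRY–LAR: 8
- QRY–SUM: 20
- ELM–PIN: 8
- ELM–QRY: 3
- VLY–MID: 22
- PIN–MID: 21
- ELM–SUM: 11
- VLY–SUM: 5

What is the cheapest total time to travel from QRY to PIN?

11 min

Settle nodes by increasing distance from QRY:
QRY: 0
ELM: 3  (via QRY)
LAR: 8  (via QRY)
PIN: 11  (via ELM)
Shortest route: QRY → ELM → PIN = 11 min.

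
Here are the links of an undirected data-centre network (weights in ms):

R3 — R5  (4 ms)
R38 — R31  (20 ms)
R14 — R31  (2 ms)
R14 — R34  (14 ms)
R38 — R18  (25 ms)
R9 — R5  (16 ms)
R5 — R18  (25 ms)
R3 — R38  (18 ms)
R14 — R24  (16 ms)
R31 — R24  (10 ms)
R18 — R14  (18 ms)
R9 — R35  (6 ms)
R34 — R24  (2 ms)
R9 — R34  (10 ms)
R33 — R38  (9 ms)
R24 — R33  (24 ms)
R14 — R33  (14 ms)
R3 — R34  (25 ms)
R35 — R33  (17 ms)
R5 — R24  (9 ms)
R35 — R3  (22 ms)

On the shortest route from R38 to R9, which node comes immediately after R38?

R33

Candidate routes:
R38–R3–R5–R9: 18+4+16 = 38
R38–R33–R35–R9: 9+17+6 = 32
Cheapest is R38–R33–R35–R9 at 32 ms.
So from R38 the first move is to R33.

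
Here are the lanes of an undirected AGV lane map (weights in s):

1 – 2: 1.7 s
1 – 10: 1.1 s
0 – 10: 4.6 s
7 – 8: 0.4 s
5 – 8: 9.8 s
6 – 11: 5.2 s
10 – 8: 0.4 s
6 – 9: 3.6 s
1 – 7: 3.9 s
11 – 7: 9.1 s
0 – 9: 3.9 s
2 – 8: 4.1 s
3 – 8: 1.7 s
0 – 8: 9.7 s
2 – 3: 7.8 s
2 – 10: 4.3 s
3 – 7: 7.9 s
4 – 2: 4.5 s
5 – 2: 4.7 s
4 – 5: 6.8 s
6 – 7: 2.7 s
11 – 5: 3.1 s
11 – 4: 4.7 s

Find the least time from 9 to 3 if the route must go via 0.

10.6 s

Shortest 9→0: 9 → 0 = 3.9
Best 0 to 3: 0 → 10 → 8 → 3 costing 6.7
Total via 0: 3.9 + 6.7 = 10.6 s.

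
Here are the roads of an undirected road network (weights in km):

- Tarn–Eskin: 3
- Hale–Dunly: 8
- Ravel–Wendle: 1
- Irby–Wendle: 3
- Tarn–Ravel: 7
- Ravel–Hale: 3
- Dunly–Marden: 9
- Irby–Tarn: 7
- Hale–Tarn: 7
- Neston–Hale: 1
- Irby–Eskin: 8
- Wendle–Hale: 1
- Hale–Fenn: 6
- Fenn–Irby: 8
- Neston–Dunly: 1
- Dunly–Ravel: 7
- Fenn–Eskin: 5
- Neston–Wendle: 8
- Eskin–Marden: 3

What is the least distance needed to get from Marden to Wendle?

12 km

Running Dijkstra from Marden:
Marden: 0
Eskin: 3  (via Marden)
Tarn: 6  (via Eskin)
Fenn: 8  (via Eskin)
Dunly: 9  (via Marden)
Neston: 10  (via Dunly)
Hale: 11  (via Neston)
Irby: 11  (via Eskin)
Wendle: 12  (via Hale)
Shortest route: Marden–Dunly–Neston–Hale–Wendle = 12 km.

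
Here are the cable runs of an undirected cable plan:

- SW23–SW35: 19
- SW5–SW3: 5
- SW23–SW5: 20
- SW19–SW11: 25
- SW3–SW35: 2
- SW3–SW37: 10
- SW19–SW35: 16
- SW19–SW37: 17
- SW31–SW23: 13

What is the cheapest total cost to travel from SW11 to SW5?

Running Dijkstra from SW11:
SW11: 0
SW19: 25  (via SW11)
SW35: 41  (via SW19)
SW37: 42  (via SW19)
SW3: 43  (via SW35)
SW5: 48  (via SW3)
Shortest route: SW11–SW19–SW35–SW3–SW5 = 48.

48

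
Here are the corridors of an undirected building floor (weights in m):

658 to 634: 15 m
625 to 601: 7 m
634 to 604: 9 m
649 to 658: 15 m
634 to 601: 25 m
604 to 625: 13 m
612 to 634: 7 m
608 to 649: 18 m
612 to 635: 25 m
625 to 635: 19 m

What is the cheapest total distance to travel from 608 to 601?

73 m

Settle nodes by increasing distance from 608:
608: 0
649: 18  (via 608)
658: 33  (via 649)
634: 48  (via 658)
612: 55  (via 634)
604: 57  (via 634)
625: 70  (via 604)
601: 73  (via 634)
Shortest route: 608–649–658–634–601 = 73 m.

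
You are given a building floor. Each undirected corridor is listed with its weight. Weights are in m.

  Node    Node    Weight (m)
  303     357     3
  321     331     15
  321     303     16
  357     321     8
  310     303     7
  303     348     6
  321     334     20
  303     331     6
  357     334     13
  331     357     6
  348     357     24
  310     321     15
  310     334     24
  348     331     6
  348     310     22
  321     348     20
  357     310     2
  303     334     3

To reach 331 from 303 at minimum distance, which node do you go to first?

Enumerating some paths:
303 - 331: 6 = 6
303 - 357 - 331: 3+6 = 9
The minimum is 6 m via 303 - 331.
So from 303 the first move is to 331.

331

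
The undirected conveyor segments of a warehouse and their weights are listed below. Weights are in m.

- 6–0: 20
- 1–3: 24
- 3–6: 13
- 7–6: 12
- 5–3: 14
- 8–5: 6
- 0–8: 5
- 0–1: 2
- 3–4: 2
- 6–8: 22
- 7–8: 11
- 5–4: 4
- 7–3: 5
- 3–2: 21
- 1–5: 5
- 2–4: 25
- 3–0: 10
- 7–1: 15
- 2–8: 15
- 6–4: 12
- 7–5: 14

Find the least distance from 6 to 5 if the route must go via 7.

23 m

Shortest 6→7: 6 → 7 = 12
Best 7 to 5: 7 → 3 → 4 → 5 costing 11
Total via 7: 12 + 11 = 23 m.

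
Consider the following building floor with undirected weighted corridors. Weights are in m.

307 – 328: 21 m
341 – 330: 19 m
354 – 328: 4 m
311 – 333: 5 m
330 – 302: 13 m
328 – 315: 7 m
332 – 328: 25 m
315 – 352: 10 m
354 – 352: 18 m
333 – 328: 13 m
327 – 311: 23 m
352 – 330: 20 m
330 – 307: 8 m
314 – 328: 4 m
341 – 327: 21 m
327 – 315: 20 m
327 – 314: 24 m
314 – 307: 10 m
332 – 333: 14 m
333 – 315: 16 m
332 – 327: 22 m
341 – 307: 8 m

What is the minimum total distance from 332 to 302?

60 m

Candidate routes:
332 → 328 → 314 → 307 → 330 → 302: 25+4+10+8+13 = 60
332 → 328 → 307 → 330 → 302: 25+21+8+13 = 67
332 → 333 → 328 → 314 → 307 → 330 → 302: 14+13+4+10+8+13 = 62
The minimum is 60 m via 332 → 328 → 314 → 307 → 330 → 302.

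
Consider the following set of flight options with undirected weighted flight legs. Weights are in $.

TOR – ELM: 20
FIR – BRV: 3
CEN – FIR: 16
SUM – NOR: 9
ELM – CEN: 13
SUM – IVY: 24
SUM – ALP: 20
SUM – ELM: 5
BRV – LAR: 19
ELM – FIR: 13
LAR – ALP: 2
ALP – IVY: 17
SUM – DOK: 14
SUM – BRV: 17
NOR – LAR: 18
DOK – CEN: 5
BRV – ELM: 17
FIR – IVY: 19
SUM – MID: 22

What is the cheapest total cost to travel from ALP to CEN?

Candidate routes:
ALP - SUM - ELM - CEN: 20+5+13 = 38
ALP - LAR - BRV - FIR - CEN: 2+19+3+16 = 40
ALP - SUM - DOK - CEN: 20+14+5 = 39
Cheapest is ALP - SUM - ELM - CEN at $38.

$38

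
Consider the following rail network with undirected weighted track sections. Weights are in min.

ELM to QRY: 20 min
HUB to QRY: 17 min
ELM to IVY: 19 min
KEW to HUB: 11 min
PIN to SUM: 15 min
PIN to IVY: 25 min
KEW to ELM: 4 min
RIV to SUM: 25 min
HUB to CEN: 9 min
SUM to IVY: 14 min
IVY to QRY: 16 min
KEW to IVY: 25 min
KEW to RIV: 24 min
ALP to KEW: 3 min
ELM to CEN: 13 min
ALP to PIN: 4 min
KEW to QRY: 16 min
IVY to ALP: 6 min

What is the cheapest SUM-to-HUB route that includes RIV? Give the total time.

Shortest SUM→RIV: SUM → RIV = 25
Best RIV to HUB: RIV → KEW → HUB costing 35
Total via RIV: 25 + 35 = 60 min.

60 min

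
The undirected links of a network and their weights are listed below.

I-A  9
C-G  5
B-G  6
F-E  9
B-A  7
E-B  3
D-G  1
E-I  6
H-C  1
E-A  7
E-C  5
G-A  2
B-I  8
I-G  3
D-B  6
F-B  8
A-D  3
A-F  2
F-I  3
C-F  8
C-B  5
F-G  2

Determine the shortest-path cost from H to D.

7

Settle nodes by increasing distance from H:
H: 0
C: 1  (via H)
B: 6  (via C)
E: 6  (via C)
G: 6  (via C)
D: 7  (via G)
Shortest route: H–C–G–D = 7.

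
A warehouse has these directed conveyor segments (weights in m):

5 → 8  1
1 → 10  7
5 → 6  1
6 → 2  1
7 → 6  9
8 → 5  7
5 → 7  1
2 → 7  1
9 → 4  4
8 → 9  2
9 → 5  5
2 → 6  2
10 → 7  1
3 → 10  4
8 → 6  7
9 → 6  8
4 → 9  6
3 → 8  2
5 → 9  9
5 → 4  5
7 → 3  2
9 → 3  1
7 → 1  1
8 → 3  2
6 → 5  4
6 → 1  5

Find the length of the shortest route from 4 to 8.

Enumerating some paths:
4 → 9 → 5 → 8: 6+5+1 = 12
4 → 9 → 3 → 8: 6+1+2 = 9
4 → 9 → 5 → 6 → 2 → 7 → 3 → 8: 6+5+1+1+1+2+2 = 18
4 → 9 → 5 → 7 → 3 → 8: 6+5+1+2+2 = 16
The minimum is 9 m via 4 → 9 → 3 → 8.

9 m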